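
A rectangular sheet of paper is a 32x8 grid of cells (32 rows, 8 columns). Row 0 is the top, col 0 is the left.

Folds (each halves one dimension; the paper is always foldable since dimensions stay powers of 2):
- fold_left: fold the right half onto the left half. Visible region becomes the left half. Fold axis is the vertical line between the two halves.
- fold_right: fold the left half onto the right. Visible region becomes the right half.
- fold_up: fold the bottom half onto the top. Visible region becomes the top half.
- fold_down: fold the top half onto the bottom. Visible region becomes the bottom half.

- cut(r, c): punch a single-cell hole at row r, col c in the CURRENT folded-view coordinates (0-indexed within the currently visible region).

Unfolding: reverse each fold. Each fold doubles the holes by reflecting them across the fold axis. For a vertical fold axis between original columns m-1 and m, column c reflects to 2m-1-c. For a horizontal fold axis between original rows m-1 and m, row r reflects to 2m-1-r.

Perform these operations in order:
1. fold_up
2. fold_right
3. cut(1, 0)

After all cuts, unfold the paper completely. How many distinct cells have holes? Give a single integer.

Op 1 fold_up: fold axis h@16; visible region now rows[0,16) x cols[0,8) = 16x8
Op 2 fold_right: fold axis v@4; visible region now rows[0,16) x cols[4,8) = 16x4
Op 3 cut(1, 0): punch at orig (1,4); cuts so far [(1, 4)]; region rows[0,16) x cols[4,8) = 16x4
Unfold 1 (reflect across v@4): 2 holes -> [(1, 3), (1, 4)]
Unfold 2 (reflect across h@16): 4 holes -> [(1, 3), (1, 4), (30, 3), (30, 4)]

Answer: 4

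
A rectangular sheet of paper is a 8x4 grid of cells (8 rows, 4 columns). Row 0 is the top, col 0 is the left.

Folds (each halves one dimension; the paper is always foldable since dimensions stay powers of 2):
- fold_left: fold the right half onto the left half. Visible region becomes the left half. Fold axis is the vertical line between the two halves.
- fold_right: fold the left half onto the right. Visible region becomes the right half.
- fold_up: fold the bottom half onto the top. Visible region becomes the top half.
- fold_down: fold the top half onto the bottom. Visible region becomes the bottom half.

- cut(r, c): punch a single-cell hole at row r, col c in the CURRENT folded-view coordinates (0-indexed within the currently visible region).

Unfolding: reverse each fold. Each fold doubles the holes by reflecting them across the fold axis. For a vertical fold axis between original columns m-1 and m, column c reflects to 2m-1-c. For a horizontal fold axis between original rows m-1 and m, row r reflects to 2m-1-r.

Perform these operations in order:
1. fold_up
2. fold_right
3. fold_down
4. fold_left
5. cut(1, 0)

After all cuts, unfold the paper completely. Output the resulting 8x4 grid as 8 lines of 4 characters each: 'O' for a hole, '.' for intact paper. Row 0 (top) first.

Op 1 fold_up: fold axis h@4; visible region now rows[0,4) x cols[0,4) = 4x4
Op 2 fold_right: fold axis v@2; visible region now rows[0,4) x cols[2,4) = 4x2
Op 3 fold_down: fold axis h@2; visible region now rows[2,4) x cols[2,4) = 2x2
Op 4 fold_left: fold axis v@3; visible region now rows[2,4) x cols[2,3) = 2x1
Op 5 cut(1, 0): punch at orig (3,2); cuts so far [(3, 2)]; region rows[2,4) x cols[2,3) = 2x1
Unfold 1 (reflect across v@3): 2 holes -> [(3, 2), (3, 3)]
Unfold 2 (reflect across h@2): 4 holes -> [(0, 2), (0, 3), (3, 2), (3, 3)]
Unfold 3 (reflect across v@2): 8 holes -> [(0, 0), (0, 1), (0, 2), (0, 3), (3, 0), (3, 1), (3, 2), (3, 3)]
Unfold 4 (reflect across h@4): 16 holes -> [(0, 0), (0, 1), (0, 2), (0, 3), (3, 0), (3, 1), (3, 2), (3, 3), (4, 0), (4, 1), (4, 2), (4, 3), (7, 0), (7, 1), (7, 2), (7, 3)]

Answer: OOOO
....
....
OOOO
OOOO
....
....
OOOO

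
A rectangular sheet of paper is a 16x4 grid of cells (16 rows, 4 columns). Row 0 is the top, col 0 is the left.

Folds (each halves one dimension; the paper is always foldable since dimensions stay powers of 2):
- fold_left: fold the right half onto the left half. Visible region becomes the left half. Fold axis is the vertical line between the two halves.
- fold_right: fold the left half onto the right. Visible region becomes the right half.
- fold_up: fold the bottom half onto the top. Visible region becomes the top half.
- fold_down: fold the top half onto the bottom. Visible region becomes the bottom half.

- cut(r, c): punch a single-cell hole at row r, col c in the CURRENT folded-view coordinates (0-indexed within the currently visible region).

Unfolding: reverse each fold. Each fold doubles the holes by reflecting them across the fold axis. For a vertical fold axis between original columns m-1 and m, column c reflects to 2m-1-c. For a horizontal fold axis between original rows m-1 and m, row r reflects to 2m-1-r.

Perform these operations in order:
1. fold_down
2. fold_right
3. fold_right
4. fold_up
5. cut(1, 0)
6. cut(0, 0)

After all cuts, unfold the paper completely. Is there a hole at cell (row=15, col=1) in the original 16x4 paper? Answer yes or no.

Answer: yes

Derivation:
Op 1 fold_down: fold axis h@8; visible region now rows[8,16) x cols[0,4) = 8x4
Op 2 fold_right: fold axis v@2; visible region now rows[8,16) x cols[2,4) = 8x2
Op 3 fold_right: fold axis v@3; visible region now rows[8,16) x cols[3,4) = 8x1
Op 4 fold_up: fold axis h@12; visible region now rows[8,12) x cols[3,4) = 4x1
Op 5 cut(1, 0): punch at orig (9,3); cuts so far [(9, 3)]; region rows[8,12) x cols[3,4) = 4x1
Op 6 cut(0, 0): punch at orig (8,3); cuts so far [(8, 3), (9, 3)]; region rows[8,12) x cols[3,4) = 4x1
Unfold 1 (reflect across h@12): 4 holes -> [(8, 3), (9, 3), (14, 3), (15, 3)]
Unfold 2 (reflect across v@3): 8 holes -> [(8, 2), (8, 3), (9, 2), (9, 3), (14, 2), (14, 3), (15, 2), (15, 3)]
Unfold 3 (reflect across v@2): 16 holes -> [(8, 0), (8, 1), (8, 2), (8, 3), (9, 0), (9, 1), (9, 2), (9, 3), (14, 0), (14, 1), (14, 2), (14, 3), (15, 0), (15, 1), (15, 2), (15, 3)]
Unfold 4 (reflect across h@8): 32 holes -> [(0, 0), (0, 1), (0, 2), (0, 3), (1, 0), (1, 1), (1, 2), (1, 3), (6, 0), (6, 1), (6, 2), (6, 3), (7, 0), (7, 1), (7, 2), (7, 3), (8, 0), (8, 1), (8, 2), (8, 3), (9, 0), (9, 1), (9, 2), (9, 3), (14, 0), (14, 1), (14, 2), (14, 3), (15, 0), (15, 1), (15, 2), (15, 3)]
Holes: [(0, 0), (0, 1), (0, 2), (0, 3), (1, 0), (1, 1), (1, 2), (1, 3), (6, 0), (6, 1), (6, 2), (6, 3), (7, 0), (7, 1), (7, 2), (7, 3), (8, 0), (8, 1), (8, 2), (8, 3), (9, 0), (9, 1), (9, 2), (9, 3), (14, 0), (14, 1), (14, 2), (14, 3), (15, 0), (15, 1), (15, 2), (15, 3)]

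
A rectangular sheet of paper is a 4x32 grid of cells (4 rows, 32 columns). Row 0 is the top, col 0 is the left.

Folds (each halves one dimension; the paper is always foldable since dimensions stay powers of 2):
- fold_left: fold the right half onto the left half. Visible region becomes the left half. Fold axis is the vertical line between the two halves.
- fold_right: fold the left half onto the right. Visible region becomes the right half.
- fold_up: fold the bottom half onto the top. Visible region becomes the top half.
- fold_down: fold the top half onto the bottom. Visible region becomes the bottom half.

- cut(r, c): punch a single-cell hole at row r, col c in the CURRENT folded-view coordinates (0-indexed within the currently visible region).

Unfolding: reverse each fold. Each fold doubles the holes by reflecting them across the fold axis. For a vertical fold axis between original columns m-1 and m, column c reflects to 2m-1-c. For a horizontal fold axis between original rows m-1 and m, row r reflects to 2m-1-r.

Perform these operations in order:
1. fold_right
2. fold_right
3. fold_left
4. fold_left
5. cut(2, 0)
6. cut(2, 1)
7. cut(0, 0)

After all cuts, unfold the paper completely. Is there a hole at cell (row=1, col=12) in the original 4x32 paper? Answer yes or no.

Answer: no

Derivation:
Op 1 fold_right: fold axis v@16; visible region now rows[0,4) x cols[16,32) = 4x16
Op 2 fold_right: fold axis v@24; visible region now rows[0,4) x cols[24,32) = 4x8
Op 3 fold_left: fold axis v@28; visible region now rows[0,4) x cols[24,28) = 4x4
Op 4 fold_left: fold axis v@26; visible region now rows[0,4) x cols[24,26) = 4x2
Op 5 cut(2, 0): punch at orig (2,24); cuts so far [(2, 24)]; region rows[0,4) x cols[24,26) = 4x2
Op 6 cut(2, 1): punch at orig (2,25); cuts so far [(2, 24), (2, 25)]; region rows[0,4) x cols[24,26) = 4x2
Op 7 cut(0, 0): punch at orig (0,24); cuts so far [(0, 24), (2, 24), (2, 25)]; region rows[0,4) x cols[24,26) = 4x2
Unfold 1 (reflect across v@26): 6 holes -> [(0, 24), (0, 27), (2, 24), (2, 25), (2, 26), (2, 27)]
Unfold 2 (reflect across v@28): 12 holes -> [(0, 24), (0, 27), (0, 28), (0, 31), (2, 24), (2, 25), (2, 26), (2, 27), (2, 28), (2, 29), (2, 30), (2, 31)]
Unfold 3 (reflect across v@24): 24 holes -> [(0, 16), (0, 19), (0, 20), (0, 23), (0, 24), (0, 27), (0, 28), (0, 31), (2, 16), (2, 17), (2, 18), (2, 19), (2, 20), (2, 21), (2, 22), (2, 23), (2, 24), (2, 25), (2, 26), (2, 27), (2, 28), (2, 29), (2, 30), (2, 31)]
Unfold 4 (reflect across v@16): 48 holes -> [(0, 0), (0, 3), (0, 4), (0, 7), (0, 8), (0, 11), (0, 12), (0, 15), (0, 16), (0, 19), (0, 20), (0, 23), (0, 24), (0, 27), (0, 28), (0, 31), (2, 0), (2, 1), (2, 2), (2, 3), (2, 4), (2, 5), (2, 6), (2, 7), (2, 8), (2, 9), (2, 10), (2, 11), (2, 12), (2, 13), (2, 14), (2, 15), (2, 16), (2, 17), (2, 18), (2, 19), (2, 20), (2, 21), (2, 22), (2, 23), (2, 24), (2, 25), (2, 26), (2, 27), (2, 28), (2, 29), (2, 30), (2, 31)]
Holes: [(0, 0), (0, 3), (0, 4), (0, 7), (0, 8), (0, 11), (0, 12), (0, 15), (0, 16), (0, 19), (0, 20), (0, 23), (0, 24), (0, 27), (0, 28), (0, 31), (2, 0), (2, 1), (2, 2), (2, 3), (2, 4), (2, 5), (2, 6), (2, 7), (2, 8), (2, 9), (2, 10), (2, 11), (2, 12), (2, 13), (2, 14), (2, 15), (2, 16), (2, 17), (2, 18), (2, 19), (2, 20), (2, 21), (2, 22), (2, 23), (2, 24), (2, 25), (2, 26), (2, 27), (2, 28), (2, 29), (2, 30), (2, 31)]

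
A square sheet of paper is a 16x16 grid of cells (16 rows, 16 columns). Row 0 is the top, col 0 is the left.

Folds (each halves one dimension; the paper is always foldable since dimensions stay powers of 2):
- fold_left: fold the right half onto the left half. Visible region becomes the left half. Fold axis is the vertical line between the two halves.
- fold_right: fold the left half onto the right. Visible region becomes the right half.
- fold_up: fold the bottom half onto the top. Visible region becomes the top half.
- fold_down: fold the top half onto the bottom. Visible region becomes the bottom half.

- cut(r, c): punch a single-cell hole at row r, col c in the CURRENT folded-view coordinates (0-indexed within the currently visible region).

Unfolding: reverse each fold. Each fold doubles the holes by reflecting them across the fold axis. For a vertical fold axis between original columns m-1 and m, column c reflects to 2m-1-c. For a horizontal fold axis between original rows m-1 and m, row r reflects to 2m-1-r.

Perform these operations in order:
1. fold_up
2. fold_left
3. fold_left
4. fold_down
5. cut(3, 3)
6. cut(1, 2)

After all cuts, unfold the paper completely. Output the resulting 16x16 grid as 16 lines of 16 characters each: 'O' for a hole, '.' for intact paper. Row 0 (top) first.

Answer: ...OO......OO...
................
..O..O....O..O..
................
................
..O..O....O..O..
................
...OO......OO...
...OO......OO...
................
..O..O....O..O..
................
................
..O..O....O..O..
................
...OO......OO...

Derivation:
Op 1 fold_up: fold axis h@8; visible region now rows[0,8) x cols[0,16) = 8x16
Op 2 fold_left: fold axis v@8; visible region now rows[0,8) x cols[0,8) = 8x8
Op 3 fold_left: fold axis v@4; visible region now rows[0,8) x cols[0,4) = 8x4
Op 4 fold_down: fold axis h@4; visible region now rows[4,8) x cols[0,4) = 4x4
Op 5 cut(3, 3): punch at orig (7,3); cuts so far [(7, 3)]; region rows[4,8) x cols[0,4) = 4x4
Op 6 cut(1, 2): punch at orig (5,2); cuts so far [(5, 2), (7, 3)]; region rows[4,8) x cols[0,4) = 4x4
Unfold 1 (reflect across h@4): 4 holes -> [(0, 3), (2, 2), (5, 2), (7, 3)]
Unfold 2 (reflect across v@4): 8 holes -> [(0, 3), (0, 4), (2, 2), (2, 5), (5, 2), (5, 5), (7, 3), (7, 4)]
Unfold 3 (reflect across v@8): 16 holes -> [(0, 3), (0, 4), (0, 11), (0, 12), (2, 2), (2, 5), (2, 10), (2, 13), (5, 2), (5, 5), (5, 10), (5, 13), (7, 3), (7, 4), (7, 11), (7, 12)]
Unfold 4 (reflect across h@8): 32 holes -> [(0, 3), (0, 4), (0, 11), (0, 12), (2, 2), (2, 5), (2, 10), (2, 13), (5, 2), (5, 5), (5, 10), (5, 13), (7, 3), (7, 4), (7, 11), (7, 12), (8, 3), (8, 4), (8, 11), (8, 12), (10, 2), (10, 5), (10, 10), (10, 13), (13, 2), (13, 5), (13, 10), (13, 13), (15, 3), (15, 4), (15, 11), (15, 12)]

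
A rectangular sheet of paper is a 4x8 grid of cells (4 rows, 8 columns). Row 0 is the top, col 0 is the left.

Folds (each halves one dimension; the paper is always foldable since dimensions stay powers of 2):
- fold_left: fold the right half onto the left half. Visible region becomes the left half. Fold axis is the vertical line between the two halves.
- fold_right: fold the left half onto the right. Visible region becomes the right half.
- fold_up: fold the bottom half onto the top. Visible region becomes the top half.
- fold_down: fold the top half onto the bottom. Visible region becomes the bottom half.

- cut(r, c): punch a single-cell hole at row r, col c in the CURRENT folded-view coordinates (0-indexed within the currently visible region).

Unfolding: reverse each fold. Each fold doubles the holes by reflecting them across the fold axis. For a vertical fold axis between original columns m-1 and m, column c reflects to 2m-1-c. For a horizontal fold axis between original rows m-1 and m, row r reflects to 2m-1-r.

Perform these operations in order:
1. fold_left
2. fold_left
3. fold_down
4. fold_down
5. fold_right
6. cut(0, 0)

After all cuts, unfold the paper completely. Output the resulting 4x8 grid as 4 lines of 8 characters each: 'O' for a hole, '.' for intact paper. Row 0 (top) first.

Op 1 fold_left: fold axis v@4; visible region now rows[0,4) x cols[0,4) = 4x4
Op 2 fold_left: fold axis v@2; visible region now rows[0,4) x cols[0,2) = 4x2
Op 3 fold_down: fold axis h@2; visible region now rows[2,4) x cols[0,2) = 2x2
Op 4 fold_down: fold axis h@3; visible region now rows[3,4) x cols[0,2) = 1x2
Op 5 fold_right: fold axis v@1; visible region now rows[3,4) x cols[1,2) = 1x1
Op 6 cut(0, 0): punch at orig (3,1); cuts so far [(3, 1)]; region rows[3,4) x cols[1,2) = 1x1
Unfold 1 (reflect across v@1): 2 holes -> [(3, 0), (3, 1)]
Unfold 2 (reflect across h@3): 4 holes -> [(2, 0), (2, 1), (3, 0), (3, 1)]
Unfold 3 (reflect across h@2): 8 holes -> [(0, 0), (0, 1), (1, 0), (1, 1), (2, 0), (2, 1), (3, 0), (3, 1)]
Unfold 4 (reflect across v@2): 16 holes -> [(0, 0), (0, 1), (0, 2), (0, 3), (1, 0), (1, 1), (1, 2), (1, 3), (2, 0), (2, 1), (2, 2), (2, 3), (3, 0), (3, 1), (3, 2), (3, 3)]
Unfold 5 (reflect across v@4): 32 holes -> [(0, 0), (0, 1), (0, 2), (0, 3), (0, 4), (0, 5), (0, 6), (0, 7), (1, 0), (1, 1), (1, 2), (1, 3), (1, 4), (1, 5), (1, 6), (1, 7), (2, 0), (2, 1), (2, 2), (2, 3), (2, 4), (2, 5), (2, 6), (2, 7), (3, 0), (3, 1), (3, 2), (3, 3), (3, 4), (3, 5), (3, 6), (3, 7)]

Answer: OOOOOOOO
OOOOOOOO
OOOOOOOO
OOOOOOOO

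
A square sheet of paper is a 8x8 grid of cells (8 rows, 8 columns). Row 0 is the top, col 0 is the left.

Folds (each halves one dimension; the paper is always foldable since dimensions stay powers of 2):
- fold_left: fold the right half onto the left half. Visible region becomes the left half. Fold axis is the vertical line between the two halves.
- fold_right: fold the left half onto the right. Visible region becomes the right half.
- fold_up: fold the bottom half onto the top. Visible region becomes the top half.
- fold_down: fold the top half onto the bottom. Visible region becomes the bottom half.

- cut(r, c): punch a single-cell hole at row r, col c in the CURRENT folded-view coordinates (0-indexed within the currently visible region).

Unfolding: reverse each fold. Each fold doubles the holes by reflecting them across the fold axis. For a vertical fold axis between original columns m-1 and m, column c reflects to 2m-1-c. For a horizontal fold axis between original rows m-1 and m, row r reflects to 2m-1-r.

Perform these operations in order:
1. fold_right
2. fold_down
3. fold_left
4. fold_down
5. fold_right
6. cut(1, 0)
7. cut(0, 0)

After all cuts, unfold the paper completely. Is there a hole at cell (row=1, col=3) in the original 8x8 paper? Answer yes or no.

Op 1 fold_right: fold axis v@4; visible region now rows[0,8) x cols[4,8) = 8x4
Op 2 fold_down: fold axis h@4; visible region now rows[4,8) x cols[4,8) = 4x4
Op 3 fold_left: fold axis v@6; visible region now rows[4,8) x cols[4,6) = 4x2
Op 4 fold_down: fold axis h@6; visible region now rows[6,8) x cols[4,6) = 2x2
Op 5 fold_right: fold axis v@5; visible region now rows[6,8) x cols[5,6) = 2x1
Op 6 cut(1, 0): punch at orig (7,5); cuts so far [(7, 5)]; region rows[6,8) x cols[5,6) = 2x1
Op 7 cut(0, 0): punch at orig (6,5); cuts so far [(6, 5), (7, 5)]; region rows[6,8) x cols[5,6) = 2x1
Unfold 1 (reflect across v@5): 4 holes -> [(6, 4), (6, 5), (7, 4), (7, 5)]
Unfold 2 (reflect across h@6): 8 holes -> [(4, 4), (4, 5), (5, 4), (5, 5), (6, 4), (6, 5), (7, 4), (7, 5)]
Unfold 3 (reflect across v@6): 16 holes -> [(4, 4), (4, 5), (4, 6), (4, 7), (5, 4), (5, 5), (5, 6), (5, 7), (6, 4), (6, 5), (6, 6), (6, 7), (7, 4), (7, 5), (7, 6), (7, 7)]
Unfold 4 (reflect across h@4): 32 holes -> [(0, 4), (0, 5), (0, 6), (0, 7), (1, 4), (1, 5), (1, 6), (1, 7), (2, 4), (2, 5), (2, 6), (2, 7), (3, 4), (3, 5), (3, 6), (3, 7), (4, 4), (4, 5), (4, 6), (4, 7), (5, 4), (5, 5), (5, 6), (5, 7), (6, 4), (6, 5), (6, 6), (6, 7), (7, 4), (7, 5), (7, 6), (7, 7)]
Unfold 5 (reflect across v@4): 64 holes -> [(0, 0), (0, 1), (0, 2), (0, 3), (0, 4), (0, 5), (0, 6), (0, 7), (1, 0), (1, 1), (1, 2), (1, 3), (1, 4), (1, 5), (1, 6), (1, 7), (2, 0), (2, 1), (2, 2), (2, 3), (2, 4), (2, 5), (2, 6), (2, 7), (3, 0), (3, 1), (3, 2), (3, 3), (3, 4), (3, 5), (3, 6), (3, 7), (4, 0), (4, 1), (4, 2), (4, 3), (4, 4), (4, 5), (4, 6), (4, 7), (5, 0), (5, 1), (5, 2), (5, 3), (5, 4), (5, 5), (5, 6), (5, 7), (6, 0), (6, 1), (6, 2), (6, 3), (6, 4), (6, 5), (6, 6), (6, 7), (7, 0), (7, 1), (7, 2), (7, 3), (7, 4), (7, 5), (7, 6), (7, 7)]
Holes: [(0, 0), (0, 1), (0, 2), (0, 3), (0, 4), (0, 5), (0, 6), (0, 7), (1, 0), (1, 1), (1, 2), (1, 3), (1, 4), (1, 5), (1, 6), (1, 7), (2, 0), (2, 1), (2, 2), (2, 3), (2, 4), (2, 5), (2, 6), (2, 7), (3, 0), (3, 1), (3, 2), (3, 3), (3, 4), (3, 5), (3, 6), (3, 7), (4, 0), (4, 1), (4, 2), (4, 3), (4, 4), (4, 5), (4, 6), (4, 7), (5, 0), (5, 1), (5, 2), (5, 3), (5, 4), (5, 5), (5, 6), (5, 7), (6, 0), (6, 1), (6, 2), (6, 3), (6, 4), (6, 5), (6, 6), (6, 7), (7, 0), (7, 1), (7, 2), (7, 3), (7, 4), (7, 5), (7, 6), (7, 7)]

Answer: yes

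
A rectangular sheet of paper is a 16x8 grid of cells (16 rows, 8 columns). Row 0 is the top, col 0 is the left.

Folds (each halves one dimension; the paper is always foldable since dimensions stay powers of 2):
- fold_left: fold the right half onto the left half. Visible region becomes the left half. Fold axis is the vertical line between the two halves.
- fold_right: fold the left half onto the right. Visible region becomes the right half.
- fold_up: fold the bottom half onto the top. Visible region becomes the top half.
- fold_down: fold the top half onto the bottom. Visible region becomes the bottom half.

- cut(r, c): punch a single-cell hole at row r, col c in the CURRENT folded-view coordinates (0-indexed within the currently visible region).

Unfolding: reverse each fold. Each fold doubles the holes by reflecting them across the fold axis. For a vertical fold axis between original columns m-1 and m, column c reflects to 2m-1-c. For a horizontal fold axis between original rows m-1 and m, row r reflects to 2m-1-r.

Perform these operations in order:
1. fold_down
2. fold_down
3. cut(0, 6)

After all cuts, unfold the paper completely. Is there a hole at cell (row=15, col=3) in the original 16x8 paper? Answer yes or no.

Op 1 fold_down: fold axis h@8; visible region now rows[8,16) x cols[0,8) = 8x8
Op 2 fold_down: fold axis h@12; visible region now rows[12,16) x cols[0,8) = 4x8
Op 3 cut(0, 6): punch at orig (12,6); cuts so far [(12, 6)]; region rows[12,16) x cols[0,8) = 4x8
Unfold 1 (reflect across h@12): 2 holes -> [(11, 6), (12, 6)]
Unfold 2 (reflect across h@8): 4 holes -> [(3, 6), (4, 6), (11, 6), (12, 6)]
Holes: [(3, 6), (4, 6), (11, 6), (12, 6)]

Answer: no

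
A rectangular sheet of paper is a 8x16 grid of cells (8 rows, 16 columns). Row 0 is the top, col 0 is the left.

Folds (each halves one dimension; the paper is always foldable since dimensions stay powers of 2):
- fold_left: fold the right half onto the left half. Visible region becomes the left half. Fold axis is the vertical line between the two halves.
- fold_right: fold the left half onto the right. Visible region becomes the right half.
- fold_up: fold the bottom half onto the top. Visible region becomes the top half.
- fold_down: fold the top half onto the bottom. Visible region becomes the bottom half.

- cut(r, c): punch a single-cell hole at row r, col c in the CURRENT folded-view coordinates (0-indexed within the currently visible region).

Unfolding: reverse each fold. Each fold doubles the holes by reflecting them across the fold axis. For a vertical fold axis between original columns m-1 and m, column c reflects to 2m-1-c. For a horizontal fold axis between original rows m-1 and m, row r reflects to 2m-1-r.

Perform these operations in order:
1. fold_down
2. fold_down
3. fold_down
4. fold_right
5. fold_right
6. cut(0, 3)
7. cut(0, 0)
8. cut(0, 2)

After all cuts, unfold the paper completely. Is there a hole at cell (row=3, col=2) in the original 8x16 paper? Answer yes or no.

Answer: no

Derivation:
Op 1 fold_down: fold axis h@4; visible region now rows[4,8) x cols[0,16) = 4x16
Op 2 fold_down: fold axis h@6; visible region now rows[6,8) x cols[0,16) = 2x16
Op 3 fold_down: fold axis h@7; visible region now rows[7,8) x cols[0,16) = 1x16
Op 4 fold_right: fold axis v@8; visible region now rows[7,8) x cols[8,16) = 1x8
Op 5 fold_right: fold axis v@12; visible region now rows[7,8) x cols[12,16) = 1x4
Op 6 cut(0, 3): punch at orig (7,15); cuts so far [(7, 15)]; region rows[7,8) x cols[12,16) = 1x4
Op 7 cut(0, 0): punch at orig (7,12); cuts so far [(7, 12), (7, 15)]; region rows[7,8) x cols[12,16) = 1x4
Op 8 cut(0, 2): punch at orig (7,14); cuts so far [(7, 12), (7, 14), (7, 15)]; region rows[7,8) x cols[12,16) = 1x4
Unfold 1 (reflect across v@12): 6 holes -> [(7, 8), (7, 9), (7, 11), (7, 12), (7, 14), (7, 15)]
Unfold 2 (reflect across v@8): 12 holes -> [(7, 0), (7, 1), (7, 3), (7, 4), (7, 6), (7, 7), (7, 8), (7, 9), (7, 11), (7, 12), (7, 14), (7, 15)]
Unfold 3 (reflect across h@7): 24 holes -> [(6, 0), (6, 1), (6, 3), (6, 4), (6, 6), (6, 7), (6, 8), (6, 9), (6, 11), (6, 12), (6, 14), (6, 15), (7, 0), (7, 1), (7, 3), (7, 4), (7, 6), (7, 7), (7, 8), (7, 9), (7, 11), (7, 12), (7, 14), (7, 15)]
Unfold 4 (reflect across h@6): 48 holes -> [(4, 0), (4, 1), (4, 3), (4, 4), (4, 6), (4, 7), (4, 8), (4, 9), (4, 11), (4, 12), (4, 14), (4, 15), (5, 0), (5, 1), (5, 3), (5, 4), (5, 6), (5, 7), (5, 8), (5, 9), (5, 11), (5, 12), (5, 14), (5, 15), (6, 0), (6, 1), (6, 3), (6, 4), (6, 6), (6, 7), (6, 8), (6, 9), (6, 11), (6, 12), (6, 14), (6, 15), (7, 0), (7, 1), (7, 3), (7, 4), (7, 6), (7, 7), (7, 8), (7, 9), (7, 11), (7, 12), (7, 14), (7, 15)]
Unfold 5 (reflect across h@4): 96 holes -> [(0, 0), (0, 1), (0, 3), (0, 4), (0, 6), (0, 7), (0, 8), (0, 9), (0, 11), (0, 12), (0, 14), (0, 15), (1, 0), (1, 1), (1, 3), (1, 4), (1, 6), (1, 7), (1, 8), (1, 9), (1, 11), (1, 12), (1, 14), (1, 15), (2, 0), (2, 1), (2, 3), (2, 4), (2, 6), (2, 7), (2, 8), (2, 9), (2, 11), (2, 12), (2, 14), (2, 15), (3, 0), (3, 1), (3, 3), (3, 4), (3, 6), (3, 7), (3, 8), (3, 9), (3, 11), (3, 12), (3, 14), (3, 15), (4, 0), (4, 1), (4, 3), (4, 4), (4, 6), (4, 7), (4, 8), (4, 9), (4, 11), (4, 12), (4, 14), (4, 15), (5, 0), (5, 1), (5, 3), (5, 4), (5, 6), (5, 7), (5, 8), (5, 9), (5, 11), (5, 12), (5, 14), (5, 15), (6, 0), (6, 1), (6, 3), (6, 4), (6, 6), (6, 7), (6, 8), (6, 9), (6, 11), (6, 12), (6, 14), (6, 15), (7, 0), (7, 1), (7, 3), (7, 4), (7, 6), (7, 7), (7, 8), (7, 9), (7, 11), (7, 12), (7, 14), (7, 15)]
Holes: [(0, 0), (0, 1), (0, 3), (0, 4), (0, 6), (0, 7), (0, 8), (0, 9), (0, 11), (0, 12), (0, 14), (0, 15), (1, 0), (1, 1), (1, 3), (1, 4), (1, 6), (1, 7), (1, 8), (1, 9), (1, 11), (1, 12), (1, 14), (1, 15), (2, 0), (2, 1), (2, 3), (2, 4), (2, 6), (2, 7), (2, 8), (2, 9), (2, 11), (2, 12), (2, 14), (2, 15), (3, 0), (3, 1), (3, 3), (3, 4), (3, 6), (3, 7), (3, 8), (3, 9), (3, 11), (3, 12), (3, 14), (3, 15), (4, 0), (4, 1), (4, 3), (4, 4), (4, 6), (4, 7), (4, 8), (4, 9), (4, 11), (4, 12), (4, 14), (4, 15), (5, 0), (5, 1), (5, 3), (5, 4), (5, 6), (5, 7), (5, 8), (5, 9), (5, 11), (5, 12), (5, 14), (5, 15), (6, 0), (6, 1), (6, 3), (6, 4), (6, 6), (6, 7), (6, 8), (6, 9), (6, 11), (6, 12), (6, 14), (6, 15), (7, 0), (7, 1), (7, 3), (7, 4), (7, 6), (7, 7), (7, 8), (7, 9), (7, 11), (7, 12), (7, 14), (7, 15)]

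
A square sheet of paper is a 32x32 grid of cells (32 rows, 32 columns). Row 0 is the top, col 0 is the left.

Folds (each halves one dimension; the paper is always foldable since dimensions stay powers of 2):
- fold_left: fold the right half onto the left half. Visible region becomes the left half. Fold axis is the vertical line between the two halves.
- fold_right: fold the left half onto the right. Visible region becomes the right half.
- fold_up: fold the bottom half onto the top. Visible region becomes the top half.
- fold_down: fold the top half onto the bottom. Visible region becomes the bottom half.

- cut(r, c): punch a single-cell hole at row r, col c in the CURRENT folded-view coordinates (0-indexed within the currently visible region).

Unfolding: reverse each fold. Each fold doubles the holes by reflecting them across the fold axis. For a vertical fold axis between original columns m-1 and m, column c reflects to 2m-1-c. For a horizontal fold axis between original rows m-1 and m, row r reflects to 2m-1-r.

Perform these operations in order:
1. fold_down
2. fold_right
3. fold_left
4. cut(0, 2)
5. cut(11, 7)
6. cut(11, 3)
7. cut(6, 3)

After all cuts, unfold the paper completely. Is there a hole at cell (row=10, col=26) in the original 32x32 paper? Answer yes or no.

Answer: no

Derivation:
Op 1 fold_down: fold axis h@16; visible region now rows[16,32) x cols[0,32) = 16x32
Op 2 fold_right: fold axis v@16; visible region now rows[16,32) x cols[16,32) = 16x16
Op 3 fold_left: fold axis v@24; visible region now rows[16,32) x cols[16,24) = 16x8
Op 4 cut(0, 2): punch at orig (16,18); cuts so far [(16, 18)]; region rows[16,32) x cols[16,24) = 16x8
Op 5 cut(11, 7): punch at orig (27,23); cuts so far [(16, 18), (27, 23)]; region rows[16,32) x cols[16,24) = 16x8
Op 6 cut(11, 3): punch at orig (27,19); cuts so far [(16, 18), (27, 19), (27, 23)]; region rows[16,32) x cols[16,24) = 16x8
Op 7 cut(6, 3): punch at orig (22,19); cuts so far [(16, 18), (22, 19), (27, 19), (27, 23)]; region rows[16,32) x cols[16,24) = 16x8
Unfold 1 (reflect across v@24): 8 holes -> [(16, 18), (16, 29), (22, 19), (22, 28), (27, 19), (27, 23), (27, 24), (27, 28)]
Unfold 2 (reflect across v@16): 16 holes -> [(16, 2), (16, 13), (16, 18), (16, 29), (22, 3), (22, 12), (22, 19), (22, 28), (27, 3), (27, 7), (27, 8), (27, 12), (27, 19), (27, 23), (27, 24), (27, 28)]
Unfold 3 (reflect across h@16): 32 holes -> [(4, 3), (4, 7), (4, 8), (4, 12), (4, 19), (4, 23), (4, 24), (4, 28), (9, 3), (9, 12), (9, 19), (9, 28), (15, 2), (15, 13), (15, 18), (15, 29), (16, 2), (16, 13), (16, 18), (16, 29), (22, 3), (22, 12), (22, 19), (22, 28), (27, 3), (27, 7), (27, 8), (27, 12), (27, 19), (27, 23), (27, 24), (27, 28)]
Holes: [(4, 3), (4, 7), (4, 8), (4, 12), (4, 19), (4, 23), (4, 24), (4, 28), (9, 3), (9, 12), (9, 19), (9, 28), (15, 2), (15, 13), (15, 18), (15, 29), (16, 2), (16, 13), (16, 18), (16, 29), (22, 3), (22, 12), (22, 19), (22, 28), (27, 3), (27, 7), (27, 8), (27, 12), (27, 19), (27, 23), (27, 24), (27, 28)]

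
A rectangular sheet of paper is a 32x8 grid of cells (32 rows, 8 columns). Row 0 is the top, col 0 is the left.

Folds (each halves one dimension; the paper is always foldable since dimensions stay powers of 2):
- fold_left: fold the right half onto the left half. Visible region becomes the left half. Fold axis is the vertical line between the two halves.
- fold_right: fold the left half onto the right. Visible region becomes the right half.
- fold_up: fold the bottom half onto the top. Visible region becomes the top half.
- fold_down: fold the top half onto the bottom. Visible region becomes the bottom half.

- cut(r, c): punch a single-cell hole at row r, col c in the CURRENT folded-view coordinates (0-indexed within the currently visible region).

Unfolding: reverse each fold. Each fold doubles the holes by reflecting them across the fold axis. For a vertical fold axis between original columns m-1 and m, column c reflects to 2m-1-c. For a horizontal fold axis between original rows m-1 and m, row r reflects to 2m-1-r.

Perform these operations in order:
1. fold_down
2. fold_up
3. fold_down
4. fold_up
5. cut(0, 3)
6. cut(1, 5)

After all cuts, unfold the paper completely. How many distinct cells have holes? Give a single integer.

Op 1 fold_down: fold axis h@16; visible region now rows[16,32) x cols[0,8) = 16x8
Op 2 fold_up: fold axis h@24; visible region now rows[16,24) x cols[0,8) = 8x8
Op 3 fold_down: fold axis h@20; visible region now rows[20,24) x cols[0,8) = 4x8
Op 4 fold_up: fold axis h@22; visible region now rows[20,22) x cols[0,8) = 2x8
Op 5 cut(0, 3): punch at orig (20,3); cuts so far [(20, 3)]; region rows[20,22) x cols[0,8) = 2x8
Op 6 cut(1, 5): punch at orig (21,5); cuts so far [(20, 3), (21, 5)]; region rows[20,22) x cols[0,8) = 2x8
Unfold 1 (reflect across h@22): 4 holes -> [(20, 3), (21, 5), (22, 5), (23, 3)]
Unfold 2 (reflect across h@20): 8 holes -> [(16, 3), (17, 5), (18, 5), (19, 3), (20, 3), (21, 5), (22, 5), (23, 3)]
Unfold 3 (reflect across h@24): 16 holes -> [(16, 3), (17, 5), (18, 5), (19, 3), (20, 3), (21, 5), (22, 5), (23, 3), (24, 3), (25, 5), (26, 5), (27, 3), (28, 3), (29, 5), (30, 5), (31, 3)]
Unfold 4 (reflect across h@16): 32 holes -> [(0, 3), (1, 5), (2, 5), (3, 3), (4, 3), (5, 5), (6, 5), (7, 3), (8, 3), (9, 5), (10, 5), (11, 3), (12, 3), (13, 5), (14, 5), (15, 3), (16, 3), (17, 5), (18, 5), (19, 3), (20, 3), (21, 5), (22, 5), (23, 3), (24, 3), (25, 5), (26, 5), (27, 3), (28, 3), (29, 5), (30, 5), (31, 3)]

Answer: 32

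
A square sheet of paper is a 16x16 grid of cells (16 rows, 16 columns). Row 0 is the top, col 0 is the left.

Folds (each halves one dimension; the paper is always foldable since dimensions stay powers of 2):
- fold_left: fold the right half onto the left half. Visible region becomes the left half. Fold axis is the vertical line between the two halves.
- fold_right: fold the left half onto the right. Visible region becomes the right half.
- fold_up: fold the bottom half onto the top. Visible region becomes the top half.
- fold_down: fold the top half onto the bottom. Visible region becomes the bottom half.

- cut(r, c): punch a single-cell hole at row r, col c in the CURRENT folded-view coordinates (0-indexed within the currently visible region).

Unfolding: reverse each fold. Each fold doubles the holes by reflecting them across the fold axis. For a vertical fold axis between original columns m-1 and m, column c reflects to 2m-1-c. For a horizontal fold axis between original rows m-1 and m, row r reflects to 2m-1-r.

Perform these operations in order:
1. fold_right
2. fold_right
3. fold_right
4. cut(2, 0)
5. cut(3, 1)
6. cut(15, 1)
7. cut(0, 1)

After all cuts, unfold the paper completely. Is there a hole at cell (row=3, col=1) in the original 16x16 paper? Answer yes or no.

Answer: no

Derivation:
Op 1 fold_right: fold axis v@8; visible region now rows[0,16) x cols[8,16) = 16x8
Op 2 fold_right: fold axis v@12; visible region now rows[0,16) x cols[12,16) = 16x4
Op 3 fold_right: fold axis v@14; visible region now rows[0,16) x cols[14,16) = 16x2
Op 4 cut(2, 0): punch at orig (2,14); cuts so far [(2, 14)]; region rows[0,16) x cols[14,16) = 16x2
Op 5 cut(3, 1): punch at orig (3,15); cuts so far [(2, 14), (3, 15)]; region rows[0,16) x cols[14,16) = 16x2
Op 6 cut(15, 1): punch at orig (15,15); cuts so far [(2, 14), (3, 15), (15, 15)]; region rows[0,16) x cols[14,16) = 16x2
Op 7 cut(0, 1): punch at orig (0,15); cuts so far [(0, 15), (2, 14), (3, 15), (15, 15)]; region rows[0,16) x cols[14,16) = 16x2
Unfold 1 (reflect across v@14): 8 holes -> [(0, 12), (0, 15), (2, 13), (2, 14), (3, 12), (3, 15), (15, 12), (15, 15)]
Unfold 2 (reflect across v@12): 16 holes -> [(0, 8), (0, 11), (0, 12), (0, 15), (2, 9), (2, 10), (2, 13), (2, 14), (3, 8), (3, 11), (3, 12), (3, 15), (15, 8), (15, 11), (15, 12), (15, 15)]
Unfold 3 (reflect across v@8): 32 holes -> [(0, 0), (0, 3), (0, 4), (0, 7), (0, 8), (0, 11), (0, 12), (0, 15), (2, 1), (2, 2), (2, 5), (2, 6), (2, 9), (2, 10), (2, 13), (2, 14), (3, 0), (3, 3), (3, 4), (3, 7), (3, 8), (3, 11), (3, 12), (3, 15), (15, 0), (15, 3), (15, 4), (15, 7), (15, 8), (15, 11), (15, 12), (15, 15)]
Holes: [(0, 0), (0, 3), (0, 4), (0, 7), (0, 8), (0, 11), (0, 12), (0, 15), (2, 1), (2, 2), (2, 5), (2, 6), (2, 9), (2, 10), (2, 13), (2, 14), (3, 0), (3, 3), (3, 4), (3, 7), (3, 8), (3, 11), (3, 12), (3, 15), (15, 0), (15, 3), (15, 4), (15, 7), (15, 8), (15, 11), (15, 12), (15, 15)]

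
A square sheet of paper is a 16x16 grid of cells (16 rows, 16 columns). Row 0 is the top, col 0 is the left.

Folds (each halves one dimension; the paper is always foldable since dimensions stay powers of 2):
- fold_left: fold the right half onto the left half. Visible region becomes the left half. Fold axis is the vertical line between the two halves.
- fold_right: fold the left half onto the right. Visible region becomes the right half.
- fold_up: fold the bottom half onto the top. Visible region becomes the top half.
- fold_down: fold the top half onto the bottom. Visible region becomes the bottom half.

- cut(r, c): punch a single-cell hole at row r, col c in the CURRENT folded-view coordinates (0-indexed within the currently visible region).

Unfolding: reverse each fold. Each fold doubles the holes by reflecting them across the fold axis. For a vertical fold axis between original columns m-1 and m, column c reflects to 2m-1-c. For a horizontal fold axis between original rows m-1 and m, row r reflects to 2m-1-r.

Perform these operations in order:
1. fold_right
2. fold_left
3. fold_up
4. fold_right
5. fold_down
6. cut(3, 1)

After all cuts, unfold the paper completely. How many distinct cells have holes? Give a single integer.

Op 1 fold_right: fold axis v@8; visible region now rows[0,16) x cols[8,16) = 16x8
Op 2 fold_left: fold axis v@12; visible region now rows[0,16) x cols[8,12) = 16x4
Op 3 fold_up: fold axis h@8; visible region now rows[0,8) x cols[8,12) = 8x4
Op 4 fold_right: fold axis v@10; visible region now rows[0,8) x cols[10,12) = 8x2
Op 5 fold_down: fold axis h@4; visible region now rows[4,8) x cols[10,12) = 4x2
Op 6 cut(3, 1): punch at orig (7,11); cuts so far [(7, 11)]; region rows[4,8) x cols[10,12) = 4x2
Unfold 1 (reflect across h@4): 2 holes -> [(0, 11), (7, 11)]
Unfold 2 (reflect across v@10): 4 holes -> [(0, 8), (0, 11), (7, 8), (7, 11)]
Unfold 3 (reflect across h@8): 8 holes -> [(0, 8), (0, 11), (7, 8), (7, 11), (8, 8), (8, 11), (15, 8), (15, 11)]
Unfold 4 (reflect across v@12): 16 holes -> [(0, 8), (0, 11), (0, 12), (0, 15), (7, 8), (7, 11), (7, 12), (7, 15), (8, 8), (8, 11), (8, 12), (8, 15), (15, 8), (15, 11), (15, 12), (15, 15)]
Unfold 5 (reflect across v@8): 32 holes -> [(0, 0), (0, 3), (0, 4), (0, 7), (0, 8), (0, 11), (0, 12), (0, 15), (7, 0), (7, 3), (7, 4), (7, 7), (7, 8), (7, 11), (7, 12), (7, 15), (8, 0), (8, 3), (8, 4), (8, 7), (8, 8), (8, 11), (8, 12), (8, 15), (15, 0), (15, 3), (15, 4), (15, 7), (15, 8), (15, 11), (15, 12), (15, 15)]

Answer: 32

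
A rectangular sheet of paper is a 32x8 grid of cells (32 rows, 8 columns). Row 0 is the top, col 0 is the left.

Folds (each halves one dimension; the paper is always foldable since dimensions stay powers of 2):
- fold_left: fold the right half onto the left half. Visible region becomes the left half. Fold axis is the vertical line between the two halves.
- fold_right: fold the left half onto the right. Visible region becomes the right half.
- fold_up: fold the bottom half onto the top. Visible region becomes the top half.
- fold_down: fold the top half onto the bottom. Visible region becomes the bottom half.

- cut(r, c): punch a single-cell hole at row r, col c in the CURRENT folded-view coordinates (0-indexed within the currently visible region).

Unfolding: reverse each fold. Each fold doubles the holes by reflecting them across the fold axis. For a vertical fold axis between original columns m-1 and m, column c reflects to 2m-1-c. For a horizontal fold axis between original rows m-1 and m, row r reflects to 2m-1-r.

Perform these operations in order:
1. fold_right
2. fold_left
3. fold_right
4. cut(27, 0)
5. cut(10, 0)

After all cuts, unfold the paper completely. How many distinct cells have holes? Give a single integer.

Answer: 16

Derivation:
Op 1 fold_right: fold axis v@4; visible region now rows[0,32) x cols[4,8) = 32x4
Op 2 fold_left: fold axis v@6; visible region now rows[0,32) x cols[4,6) = 32x2
Op 3 fold_right: fold axis v@5; visible region now rows[0,32) x cols[5,6) = 32x1
Op 4 cut(27, 0): punch at orig (27,5); cuts so far [(27, 5)]; region rows[0,32) x cols[5,6) = 32x1
Op 5 cut(10, 0): punch at orig (10,5); cuts so far [(10, 5), (27, 5)]; region rows[0,32) x cols[5,6) = 32x1
Unfold 1 (reflect across v@5): 4 holes -> [(10, 4), (10, 5), (27, 4), (27, 5)]
Unfold 2 (reflect across v@6): 8 holes -> [(10, 4), (10, 5), (10, 6), (10, 7), (27, 4), (27, 5), (27, 6), (27, 7)]
Unfold 3 (reflect across v@4): 16 holes -> [(10, 0), (10, 1), (10, 2), (10, 3), (10, 4), (10, 5), (10, 6), (10, 7), (27, 0), (27, 1), (27, 2), (27, 3), (27, 4), (27, 5), (27, 6), (27, 7)]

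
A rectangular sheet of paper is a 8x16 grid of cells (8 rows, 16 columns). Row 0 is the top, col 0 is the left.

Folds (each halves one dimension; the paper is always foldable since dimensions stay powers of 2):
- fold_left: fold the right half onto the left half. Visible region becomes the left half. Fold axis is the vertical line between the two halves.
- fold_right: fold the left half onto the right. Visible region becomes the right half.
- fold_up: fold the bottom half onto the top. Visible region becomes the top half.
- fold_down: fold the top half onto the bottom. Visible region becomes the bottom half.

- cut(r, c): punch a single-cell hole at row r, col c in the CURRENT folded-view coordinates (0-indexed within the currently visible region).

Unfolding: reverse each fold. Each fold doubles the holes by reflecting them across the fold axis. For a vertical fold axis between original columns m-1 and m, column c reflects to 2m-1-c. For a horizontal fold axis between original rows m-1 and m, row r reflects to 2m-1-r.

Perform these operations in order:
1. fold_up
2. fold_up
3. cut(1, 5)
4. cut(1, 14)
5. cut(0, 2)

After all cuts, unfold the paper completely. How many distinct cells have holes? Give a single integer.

Op 1 fold_up: fold axis h@4; visible region now rows[0,4) x cols[0,16) = 4x16
Op 2 fold_up: fold axis h@2; visible region now rows[0,2) x cols[0,16) = 2x16
Op 3 cut(1, 5): punch at orig (1,5); cuts so far [(1, 5)]; region rows[0,2) x cols[0,16) = 2x16
Op 4 cut(1, 14): punch at orig (1,14); cuts so far [(1, 5), (1, 14)]; region rows[0,2) x cols[0,16) = 2x16
Op 5 cut(0, 2): punch at orig (0,2); cuts so far [(0, 2), (1, 5), (1, 14)]; region rows[0,2) x cols[0,16) = 2x16
Unfold 1 (reflect across h@2): 6 holes -> [(0, 2), (1, 5), (1, 14), (2, 5), (2, 14), (3, 2)]
Unfold 2 (reflect across h@4): 12 holes -> [(0, 2), (1, 5), (1, 14), (2, 5), (2, 14), (3, 2), (4, 2), (5, 5), (5, 14), (6, 5), (6, 14), (7, 2)]

Answer: 12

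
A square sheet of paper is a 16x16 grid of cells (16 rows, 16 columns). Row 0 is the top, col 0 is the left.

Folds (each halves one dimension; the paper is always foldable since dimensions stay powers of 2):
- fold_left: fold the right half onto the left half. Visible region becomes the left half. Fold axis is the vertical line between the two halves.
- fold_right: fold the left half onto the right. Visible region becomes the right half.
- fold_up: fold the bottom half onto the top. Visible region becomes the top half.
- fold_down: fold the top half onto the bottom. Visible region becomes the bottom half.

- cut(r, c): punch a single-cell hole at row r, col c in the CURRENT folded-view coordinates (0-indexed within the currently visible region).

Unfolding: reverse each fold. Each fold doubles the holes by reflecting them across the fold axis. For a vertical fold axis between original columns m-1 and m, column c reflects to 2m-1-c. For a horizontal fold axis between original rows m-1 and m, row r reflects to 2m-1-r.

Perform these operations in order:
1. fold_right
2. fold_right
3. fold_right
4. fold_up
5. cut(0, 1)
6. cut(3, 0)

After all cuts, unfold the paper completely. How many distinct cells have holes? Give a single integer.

Answer: 32

Derivation:
Op 1 fold_right: fold axis v@8; visible region now rows[0,16) x cols[8,16) = 16x8
Op 2 fold_right: fold axis v@12; visible region now rows[0,16) x cols[12,16) = 16x4
Op 3 fold_right: fold axis v@14; visible region now rows[0,16) x cols[14,16) = 16x2
Op 4 fold_up: fold axis h@8; visible region now rows[0,8) x cols[14,16) = 8x2
Op 5 cut(0, 1): punch at orig (0,15); cuts so far [(0, 15)]; region rows[0,8) x cols[14,16) = 8x2
Op 6 cut(3, 0): punch at orig (3,14); cuts so far [(0, 15), (3, 14)]; region rows[0,8) x cols[14,16) = 8x2
Unfold 1 (reflect across h@8): 4 holes -> [(0, 15), (3, 14), (12, 14), (15, 15)]
Unfold 2 (reflect across v@14): 8 holes -> [(0, 12), (0, 15), (3, 13), (3, 14), (12, 13), (12, 14), (15, 12), (15, 15)]
Unfold 3 (reflect across v@12): 16 holes -> [(0, 8), (0, 11), (0, 12), (0, 15), (3, 9), (3, 10), (3, 13), (3, 14), (12, 9), (12, 10), (12, 13), (12, 14), (15, 8), (15, 11), (15, 12), (15, 15)]
Unfold 4 (reflect across v@8): 32 holes -> [(0, 0), (0, 3), (0, 4), (0, 7), (0, 8), (0, 11), (0, 12), (0, 15), (3, 1), (3, 2), (3, 5), (3, 6), (3, 9), (3, 10), (3, 13), (3, 14), (12, 1), (12, 2), (12, 5), (12, 6), (12, 9), (12, 10), (12, 13), (12, 14), (15, 0), (15, 3), (15, 4), (15, 7), (15, 8), (15, 11), (15, 12), (15, 15)]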